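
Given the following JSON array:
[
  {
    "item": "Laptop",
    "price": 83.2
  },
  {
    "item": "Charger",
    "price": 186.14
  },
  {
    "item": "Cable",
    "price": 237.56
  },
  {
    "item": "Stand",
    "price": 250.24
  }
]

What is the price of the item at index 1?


Array index 1 -> Charger
price = 186.14

ANSWER: 186.14


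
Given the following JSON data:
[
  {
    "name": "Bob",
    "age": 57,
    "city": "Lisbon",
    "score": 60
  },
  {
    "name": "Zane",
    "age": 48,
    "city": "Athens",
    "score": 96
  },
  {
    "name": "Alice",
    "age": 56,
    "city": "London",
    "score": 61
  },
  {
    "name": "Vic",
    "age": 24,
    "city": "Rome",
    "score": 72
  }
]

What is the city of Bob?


Looking up record where name = Bob
Record index: 0
Field 'city' = Lisbon

ANSWER: Lisbon


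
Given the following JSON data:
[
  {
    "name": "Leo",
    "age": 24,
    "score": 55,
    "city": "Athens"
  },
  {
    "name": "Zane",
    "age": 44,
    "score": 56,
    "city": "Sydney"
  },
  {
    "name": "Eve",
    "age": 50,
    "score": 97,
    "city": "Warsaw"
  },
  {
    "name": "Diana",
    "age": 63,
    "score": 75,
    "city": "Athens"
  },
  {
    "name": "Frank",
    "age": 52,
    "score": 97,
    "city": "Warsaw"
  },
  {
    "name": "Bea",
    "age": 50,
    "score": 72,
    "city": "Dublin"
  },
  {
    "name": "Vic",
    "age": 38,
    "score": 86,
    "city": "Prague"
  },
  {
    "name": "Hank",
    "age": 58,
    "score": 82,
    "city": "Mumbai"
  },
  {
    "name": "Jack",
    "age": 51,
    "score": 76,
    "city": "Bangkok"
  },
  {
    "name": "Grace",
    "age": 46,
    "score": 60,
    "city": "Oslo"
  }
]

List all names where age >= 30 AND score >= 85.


Checking both conditions:
  Leo (age=24, score=55) -> no
  Zane (age=44, score=56) -> no
  Eve (age=50, score=97) -> YES
  Diana (age=63, score=75) -> no
  Frank (age=52, score=97) -> YES
  Bea (age=50, score=72) -> no
  Vic (age=38, score=86) -> YES
  Hank (age=58, score=82) -> no
  Jack (age=51, score=76) -> no
  Grace (age=46, score=60) -> no


ANSWER: Eve, Frank, Vic


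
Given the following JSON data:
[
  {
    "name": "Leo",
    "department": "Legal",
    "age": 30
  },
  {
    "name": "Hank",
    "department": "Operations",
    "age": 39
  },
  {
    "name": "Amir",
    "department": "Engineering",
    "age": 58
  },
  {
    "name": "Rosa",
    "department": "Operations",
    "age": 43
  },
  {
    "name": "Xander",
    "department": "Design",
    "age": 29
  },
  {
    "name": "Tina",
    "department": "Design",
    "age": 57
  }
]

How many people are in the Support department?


Scanning records for department = Support
  No matches found
Count: 0

ANSWER: 0


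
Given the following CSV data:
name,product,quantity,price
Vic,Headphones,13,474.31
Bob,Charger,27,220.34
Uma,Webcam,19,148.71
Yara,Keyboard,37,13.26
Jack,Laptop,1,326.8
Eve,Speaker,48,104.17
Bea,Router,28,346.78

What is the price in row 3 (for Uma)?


Row 3: Uma
Column 'price' = 148.71

ANSWER: 148.71


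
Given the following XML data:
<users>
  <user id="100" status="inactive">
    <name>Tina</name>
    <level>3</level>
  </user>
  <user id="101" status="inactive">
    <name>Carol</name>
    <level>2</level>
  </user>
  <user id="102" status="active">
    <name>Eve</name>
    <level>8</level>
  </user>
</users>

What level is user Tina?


Finding user: Tina
<level>3</level>

ANSWER: 3


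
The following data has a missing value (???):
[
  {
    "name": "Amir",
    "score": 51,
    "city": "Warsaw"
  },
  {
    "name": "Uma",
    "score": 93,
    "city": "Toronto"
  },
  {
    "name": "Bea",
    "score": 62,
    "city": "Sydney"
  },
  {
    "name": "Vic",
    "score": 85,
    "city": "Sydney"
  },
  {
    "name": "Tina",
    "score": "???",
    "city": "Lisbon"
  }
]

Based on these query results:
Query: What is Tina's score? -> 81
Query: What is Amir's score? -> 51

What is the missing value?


The missing value is Tina's score
From query: Tina's score = 81

ANSWER: 81


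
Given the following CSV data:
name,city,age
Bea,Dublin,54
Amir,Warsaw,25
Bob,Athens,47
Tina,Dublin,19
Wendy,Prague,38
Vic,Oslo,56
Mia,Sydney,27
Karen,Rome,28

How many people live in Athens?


Scanning city column for 'Athens':
  Row 3: Bob -> MATCH
Total matches: 1

ANSWER: 1


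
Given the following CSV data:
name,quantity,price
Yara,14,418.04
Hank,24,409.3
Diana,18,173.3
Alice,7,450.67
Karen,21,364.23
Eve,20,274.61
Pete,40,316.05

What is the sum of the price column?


Values in 'price' column:
  Row 1: 418.04
  Row 2: 409.3
  Row 3: 173.3
  Row 4: 450.67
  Row 5: 364.23
  Row 6: 274.61
  Row 7: 316.05
Sum = 418.04 + 409.3 + 173.3 + 450.67 + 364.23 + 274.61 + 316.05 = 2406.2

ANSWER: 2406.2


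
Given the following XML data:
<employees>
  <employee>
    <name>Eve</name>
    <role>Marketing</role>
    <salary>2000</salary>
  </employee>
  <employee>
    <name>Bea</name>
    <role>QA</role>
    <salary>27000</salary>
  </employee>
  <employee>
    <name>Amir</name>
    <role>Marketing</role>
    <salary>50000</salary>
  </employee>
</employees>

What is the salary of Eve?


Searching for <employee> with <name>Eve</name>
Found at position 1
<salary>2000</salary>

ANSWER: 2000


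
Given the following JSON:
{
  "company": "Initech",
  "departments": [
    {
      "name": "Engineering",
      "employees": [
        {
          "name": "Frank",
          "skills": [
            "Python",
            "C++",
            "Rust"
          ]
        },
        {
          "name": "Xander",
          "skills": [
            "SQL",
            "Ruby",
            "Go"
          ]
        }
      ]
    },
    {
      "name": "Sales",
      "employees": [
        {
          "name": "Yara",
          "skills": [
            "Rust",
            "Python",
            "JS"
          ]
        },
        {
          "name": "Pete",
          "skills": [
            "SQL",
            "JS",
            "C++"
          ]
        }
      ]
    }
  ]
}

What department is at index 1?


Path: departments[1].name
Value: Sales

ANSWER: Sales


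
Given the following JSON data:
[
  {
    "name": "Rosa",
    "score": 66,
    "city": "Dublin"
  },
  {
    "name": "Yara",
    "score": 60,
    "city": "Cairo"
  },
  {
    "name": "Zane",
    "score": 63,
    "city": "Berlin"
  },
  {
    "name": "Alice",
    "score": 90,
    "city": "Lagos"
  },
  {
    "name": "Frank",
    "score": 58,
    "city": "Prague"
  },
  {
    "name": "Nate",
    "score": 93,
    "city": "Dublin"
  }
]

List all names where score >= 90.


Filtering records where score >= 90:
  Rosa (score=66) -> no
  Yara (score=60) -> no
  Zane (score=63) -> no
  Alice (score=90) -> YES
  Frank (score=58) -> no
  Nate (score=93) -> YES


ANSWER: Alice, Nate


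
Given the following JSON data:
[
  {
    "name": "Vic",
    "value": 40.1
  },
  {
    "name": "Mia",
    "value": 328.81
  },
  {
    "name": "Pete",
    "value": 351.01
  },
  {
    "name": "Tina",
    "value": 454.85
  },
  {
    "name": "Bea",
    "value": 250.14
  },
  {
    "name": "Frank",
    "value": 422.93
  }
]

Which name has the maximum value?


Comparing values:
  Vic: 40.1
  Mia: 328.81
  Pete: 351.01
  Tina: 454.85
  Bea: 250.14
  Frank: 422.93
Maximum: Tina (454.85)

ANSWER: Tina


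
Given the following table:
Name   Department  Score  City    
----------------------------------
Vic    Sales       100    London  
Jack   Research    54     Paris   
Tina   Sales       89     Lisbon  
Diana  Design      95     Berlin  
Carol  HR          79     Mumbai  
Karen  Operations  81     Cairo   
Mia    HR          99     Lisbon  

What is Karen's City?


Row 6: Karen
City = Cairo

ANSWER: Cairo


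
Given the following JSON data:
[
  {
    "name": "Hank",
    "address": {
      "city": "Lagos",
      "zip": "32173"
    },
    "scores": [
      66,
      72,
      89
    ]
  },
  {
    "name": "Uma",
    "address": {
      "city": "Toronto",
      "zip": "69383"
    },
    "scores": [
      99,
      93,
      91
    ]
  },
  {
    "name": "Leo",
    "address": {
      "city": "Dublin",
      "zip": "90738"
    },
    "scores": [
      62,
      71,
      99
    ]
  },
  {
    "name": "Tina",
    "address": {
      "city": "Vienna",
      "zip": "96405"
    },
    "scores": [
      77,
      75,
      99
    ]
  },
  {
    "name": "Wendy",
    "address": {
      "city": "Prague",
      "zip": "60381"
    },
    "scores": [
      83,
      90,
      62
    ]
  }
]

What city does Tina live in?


Path: records[3].address.city
Value: Vienna

ANSWER: Vienna


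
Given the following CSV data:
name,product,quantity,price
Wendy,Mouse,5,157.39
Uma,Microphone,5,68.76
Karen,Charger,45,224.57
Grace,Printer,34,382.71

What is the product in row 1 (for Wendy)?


Row 1: Wendy
Column 'product' = Mouse

ANSWER: Mouse


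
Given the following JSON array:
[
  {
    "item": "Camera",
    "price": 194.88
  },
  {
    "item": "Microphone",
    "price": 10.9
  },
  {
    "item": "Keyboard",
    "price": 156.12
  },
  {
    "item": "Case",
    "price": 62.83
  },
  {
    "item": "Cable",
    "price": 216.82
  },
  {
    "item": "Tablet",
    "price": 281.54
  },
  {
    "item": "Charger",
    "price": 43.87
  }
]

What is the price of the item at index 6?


Array index 6 -> Charger
price = 43.87

ANSWER: 43.87


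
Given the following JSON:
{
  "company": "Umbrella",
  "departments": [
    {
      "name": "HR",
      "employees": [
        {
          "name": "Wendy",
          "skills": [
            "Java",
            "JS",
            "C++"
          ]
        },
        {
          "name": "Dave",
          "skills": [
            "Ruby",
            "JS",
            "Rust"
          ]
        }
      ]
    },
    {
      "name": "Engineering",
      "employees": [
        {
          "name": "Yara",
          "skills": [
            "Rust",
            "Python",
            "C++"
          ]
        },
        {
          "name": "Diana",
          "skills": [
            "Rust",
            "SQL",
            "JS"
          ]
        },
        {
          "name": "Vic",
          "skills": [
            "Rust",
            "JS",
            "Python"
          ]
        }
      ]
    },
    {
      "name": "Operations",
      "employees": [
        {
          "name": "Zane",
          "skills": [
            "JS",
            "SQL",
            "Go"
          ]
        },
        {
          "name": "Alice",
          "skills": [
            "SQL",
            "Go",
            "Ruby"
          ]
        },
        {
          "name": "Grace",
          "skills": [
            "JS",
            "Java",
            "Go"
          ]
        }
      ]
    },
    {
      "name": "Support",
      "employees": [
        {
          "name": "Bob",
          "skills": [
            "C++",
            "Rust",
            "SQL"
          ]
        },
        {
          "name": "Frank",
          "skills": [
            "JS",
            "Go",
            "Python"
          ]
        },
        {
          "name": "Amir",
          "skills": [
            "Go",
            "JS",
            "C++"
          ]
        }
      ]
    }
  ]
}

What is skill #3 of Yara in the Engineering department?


Path: departments[1].employees[0].skills[2]
Value: C++

ANSWER: C++


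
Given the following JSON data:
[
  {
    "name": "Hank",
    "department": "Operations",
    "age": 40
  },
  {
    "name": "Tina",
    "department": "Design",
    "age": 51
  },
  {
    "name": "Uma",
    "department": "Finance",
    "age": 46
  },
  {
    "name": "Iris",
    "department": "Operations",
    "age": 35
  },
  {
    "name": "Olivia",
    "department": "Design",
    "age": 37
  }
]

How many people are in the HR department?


Scanning records for department = HR
  No matches found
Count: 0

ANSWER: 0


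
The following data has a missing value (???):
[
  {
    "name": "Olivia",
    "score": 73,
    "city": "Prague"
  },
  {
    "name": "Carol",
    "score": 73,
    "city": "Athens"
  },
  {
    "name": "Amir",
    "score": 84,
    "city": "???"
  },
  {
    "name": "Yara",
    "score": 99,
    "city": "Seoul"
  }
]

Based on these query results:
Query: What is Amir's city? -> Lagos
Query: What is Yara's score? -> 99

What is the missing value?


The missing value is Amir's city
From query: Amir's city = Lagos

ANSWER: Lagos


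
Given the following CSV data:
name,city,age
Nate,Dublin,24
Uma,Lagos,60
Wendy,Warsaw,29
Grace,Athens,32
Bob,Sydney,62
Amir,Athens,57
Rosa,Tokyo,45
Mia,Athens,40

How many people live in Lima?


Scanning city column for 'Lima':
Total matches: 0

ANSWER: 0


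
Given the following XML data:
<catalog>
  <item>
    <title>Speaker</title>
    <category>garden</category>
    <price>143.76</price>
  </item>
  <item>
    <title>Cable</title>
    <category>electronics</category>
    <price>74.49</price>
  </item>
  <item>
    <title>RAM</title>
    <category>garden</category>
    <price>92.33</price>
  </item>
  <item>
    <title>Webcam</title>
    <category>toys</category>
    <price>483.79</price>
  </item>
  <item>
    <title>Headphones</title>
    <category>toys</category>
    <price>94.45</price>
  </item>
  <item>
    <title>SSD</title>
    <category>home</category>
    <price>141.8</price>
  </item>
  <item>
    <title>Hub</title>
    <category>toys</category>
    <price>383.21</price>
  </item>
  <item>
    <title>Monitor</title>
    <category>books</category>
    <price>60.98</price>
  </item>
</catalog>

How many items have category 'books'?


Scanning <item> elements for <category>books</category>:
  Item 8: Monitor -> MATCH
Count: 1

ANSWER: 1


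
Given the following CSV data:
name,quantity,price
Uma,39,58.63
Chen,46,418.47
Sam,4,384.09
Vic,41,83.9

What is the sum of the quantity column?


Values in 'quantity' column:
  Row 1: 39
  Row 2: 46
  Row 3: 4
  Row 4: 41
Sum = 39 + 46 + 4 + 41 = 130

ANSWER: 130


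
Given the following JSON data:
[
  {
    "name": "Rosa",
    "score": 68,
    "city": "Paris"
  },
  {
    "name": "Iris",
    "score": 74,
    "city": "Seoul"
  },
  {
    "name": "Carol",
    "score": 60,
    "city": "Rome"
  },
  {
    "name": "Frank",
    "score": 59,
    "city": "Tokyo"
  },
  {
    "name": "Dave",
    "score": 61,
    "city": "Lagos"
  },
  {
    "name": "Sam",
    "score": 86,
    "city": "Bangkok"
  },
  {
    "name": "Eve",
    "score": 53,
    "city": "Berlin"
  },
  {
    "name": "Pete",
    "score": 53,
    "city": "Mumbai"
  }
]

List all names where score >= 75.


Filtering records where score >= 75:
  Rosa (score=68) -> no
  Iris (score=74) -> no
  Carol (score=60) -> no
  Frank (score=59) -> no
  Dave (score=61) -> no
  Sam (score=86) -> YES
  Eve (score=53) -> no
  Pete (score=53) -> no


ANSWER: Sam


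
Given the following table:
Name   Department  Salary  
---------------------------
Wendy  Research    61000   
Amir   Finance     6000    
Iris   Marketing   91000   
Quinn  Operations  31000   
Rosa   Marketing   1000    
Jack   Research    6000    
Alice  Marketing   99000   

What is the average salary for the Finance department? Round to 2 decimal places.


Finance department members:
  Amir: 6000
Sum = 6000
Count = 1
Average = 6000 / 1 = 6000.00

ANSWER: 6000.00


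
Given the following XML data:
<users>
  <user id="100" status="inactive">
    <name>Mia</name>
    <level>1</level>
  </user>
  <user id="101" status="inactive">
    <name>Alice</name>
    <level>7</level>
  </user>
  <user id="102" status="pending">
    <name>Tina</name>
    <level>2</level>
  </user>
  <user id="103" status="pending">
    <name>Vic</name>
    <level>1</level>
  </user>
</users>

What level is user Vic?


Finding user: Vic
<level>1</level>

ANSWER: 1


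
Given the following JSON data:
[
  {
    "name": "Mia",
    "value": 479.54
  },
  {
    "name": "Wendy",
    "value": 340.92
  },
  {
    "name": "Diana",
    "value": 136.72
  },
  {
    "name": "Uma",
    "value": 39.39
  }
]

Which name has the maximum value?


Comparing values:
  Mia: 479.54
  Wendy: 340.92
  Diana: 136.72
  Uma: 39.39
Maximum: Mia (479.54)

ANSWER: Mia


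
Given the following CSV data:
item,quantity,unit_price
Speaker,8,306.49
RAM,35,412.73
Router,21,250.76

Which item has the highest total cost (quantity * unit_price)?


Computing row totals:
  Speaker: 2451.92
  RAM: 14445.55
  Router: 5265.96
Maximum: RAM (14445.55)

ANSWER: RAM


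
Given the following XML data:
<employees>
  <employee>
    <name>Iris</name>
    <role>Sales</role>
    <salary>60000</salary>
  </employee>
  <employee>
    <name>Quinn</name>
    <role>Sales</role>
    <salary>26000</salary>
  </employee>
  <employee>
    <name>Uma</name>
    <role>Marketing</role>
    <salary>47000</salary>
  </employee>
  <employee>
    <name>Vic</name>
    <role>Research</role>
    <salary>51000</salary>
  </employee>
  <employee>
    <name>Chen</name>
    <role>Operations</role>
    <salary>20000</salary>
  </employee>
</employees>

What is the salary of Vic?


Searching for <employee> with <name>Vic</name>
Found at position 4
<salary>51000</salary>

ANSWER: 51000


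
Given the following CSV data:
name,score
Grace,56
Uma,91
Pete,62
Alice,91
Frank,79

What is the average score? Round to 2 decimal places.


Scores: 56, 91, 62, 91, 79
Sum = 379
Count = 5
Average = 379 / 5 = 75.80

ANSWER: 75.80


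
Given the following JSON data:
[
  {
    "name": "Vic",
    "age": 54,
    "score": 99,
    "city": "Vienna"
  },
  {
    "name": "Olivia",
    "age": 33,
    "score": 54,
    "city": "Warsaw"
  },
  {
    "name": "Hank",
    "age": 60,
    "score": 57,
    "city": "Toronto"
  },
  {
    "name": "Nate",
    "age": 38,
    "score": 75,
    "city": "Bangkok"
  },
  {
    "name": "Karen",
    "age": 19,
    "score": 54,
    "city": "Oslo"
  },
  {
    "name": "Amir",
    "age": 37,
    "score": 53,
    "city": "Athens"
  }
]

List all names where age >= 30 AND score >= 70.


Checking both conditions:
  Vic (age=54, score=99) -> YES
  Olivia (age=33, score=54) -> no
  Hank (age=60, score=57) -> no
  Nate (age=38, score=75) -> YES
  Karen (age=19, score=54) -> no
  Amir (age=37, score=53) -> no


ANSWER: Vic, Nate


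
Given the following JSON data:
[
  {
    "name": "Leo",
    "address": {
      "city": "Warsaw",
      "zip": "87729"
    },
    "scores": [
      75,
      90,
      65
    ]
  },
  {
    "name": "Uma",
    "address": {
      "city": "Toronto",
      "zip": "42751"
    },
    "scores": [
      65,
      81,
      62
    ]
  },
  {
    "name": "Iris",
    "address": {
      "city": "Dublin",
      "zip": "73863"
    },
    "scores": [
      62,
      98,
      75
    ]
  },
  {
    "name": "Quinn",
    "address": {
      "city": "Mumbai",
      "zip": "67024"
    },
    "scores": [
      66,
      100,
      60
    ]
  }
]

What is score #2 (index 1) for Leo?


Path: records[0].scores[1]
Value: 90

ANSWER: 90


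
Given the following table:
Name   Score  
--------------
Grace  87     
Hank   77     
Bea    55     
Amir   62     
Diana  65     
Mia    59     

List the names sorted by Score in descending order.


Sorting by Score (descending):
  Grace: 87
  Hank: 77
  Diana: 65
  Amir: 62
  Mia: 59
  Bea: 55


ANSWER: Grace, Hank, Diana, Amir, Mia, Bea


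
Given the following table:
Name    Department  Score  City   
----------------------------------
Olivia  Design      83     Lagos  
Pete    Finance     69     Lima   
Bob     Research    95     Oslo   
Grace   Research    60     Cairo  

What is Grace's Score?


Row 4: Grace
Score = 60

ANSWER: 60


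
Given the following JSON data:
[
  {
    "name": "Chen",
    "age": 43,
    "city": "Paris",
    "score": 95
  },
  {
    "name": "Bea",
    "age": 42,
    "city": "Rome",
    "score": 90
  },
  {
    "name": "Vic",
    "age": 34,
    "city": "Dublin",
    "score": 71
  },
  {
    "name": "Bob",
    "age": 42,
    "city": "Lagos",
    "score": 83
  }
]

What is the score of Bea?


Looking up record where name = Bea
Record index: 1
Field 'score' = 90

ANSWER: 90


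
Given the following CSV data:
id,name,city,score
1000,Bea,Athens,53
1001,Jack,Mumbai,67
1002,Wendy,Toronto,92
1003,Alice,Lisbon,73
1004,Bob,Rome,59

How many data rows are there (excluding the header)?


Counting rows (excluding header):
Header: id,name,city,score
Data rows: 5

ANSWER: 5


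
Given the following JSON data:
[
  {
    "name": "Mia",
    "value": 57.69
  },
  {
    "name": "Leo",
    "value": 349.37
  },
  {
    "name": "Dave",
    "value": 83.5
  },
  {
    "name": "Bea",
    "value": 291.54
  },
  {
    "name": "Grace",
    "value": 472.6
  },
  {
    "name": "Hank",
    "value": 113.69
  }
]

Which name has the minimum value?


Comparing values:
  Mia: 57.69
  Leo: 349.37
  Dave: 83.5
  Bea: 291.54
  Grace: 472.6
  Hank: 113.69
Minimum: Mia (57.69)

ANSWER: Mia


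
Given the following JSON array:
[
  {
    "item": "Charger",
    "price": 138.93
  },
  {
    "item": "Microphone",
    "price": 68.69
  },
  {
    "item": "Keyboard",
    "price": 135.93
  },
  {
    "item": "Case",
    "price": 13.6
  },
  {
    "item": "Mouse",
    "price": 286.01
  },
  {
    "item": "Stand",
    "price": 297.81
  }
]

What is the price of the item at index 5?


Array index 5 -> Stand
price = 297.81

ANSWER: 297.81


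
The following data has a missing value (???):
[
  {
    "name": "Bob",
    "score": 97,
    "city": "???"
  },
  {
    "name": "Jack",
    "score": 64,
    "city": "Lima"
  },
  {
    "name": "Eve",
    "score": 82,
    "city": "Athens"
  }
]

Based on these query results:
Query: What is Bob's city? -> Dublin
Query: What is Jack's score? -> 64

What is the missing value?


The missing value is Bob's city
From query: Bob's city = Dublin

ANSWER: Dublin


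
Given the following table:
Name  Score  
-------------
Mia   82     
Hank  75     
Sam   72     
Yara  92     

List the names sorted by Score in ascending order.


Sorting by Score (ascending):
  Sam: 72
  Hank: 75
  Mia: 82
  Yara: 92


ANSWER: Sam, Hank, Mia, Yara


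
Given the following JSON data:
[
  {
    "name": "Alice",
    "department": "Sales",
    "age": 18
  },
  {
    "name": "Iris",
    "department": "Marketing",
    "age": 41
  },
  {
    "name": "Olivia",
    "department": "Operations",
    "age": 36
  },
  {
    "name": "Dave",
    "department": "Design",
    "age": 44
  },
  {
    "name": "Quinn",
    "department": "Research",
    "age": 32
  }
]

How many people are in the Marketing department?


Scanning records for department = Marketing
  Record 1: Iris
Count: 1

ANSWER: 1


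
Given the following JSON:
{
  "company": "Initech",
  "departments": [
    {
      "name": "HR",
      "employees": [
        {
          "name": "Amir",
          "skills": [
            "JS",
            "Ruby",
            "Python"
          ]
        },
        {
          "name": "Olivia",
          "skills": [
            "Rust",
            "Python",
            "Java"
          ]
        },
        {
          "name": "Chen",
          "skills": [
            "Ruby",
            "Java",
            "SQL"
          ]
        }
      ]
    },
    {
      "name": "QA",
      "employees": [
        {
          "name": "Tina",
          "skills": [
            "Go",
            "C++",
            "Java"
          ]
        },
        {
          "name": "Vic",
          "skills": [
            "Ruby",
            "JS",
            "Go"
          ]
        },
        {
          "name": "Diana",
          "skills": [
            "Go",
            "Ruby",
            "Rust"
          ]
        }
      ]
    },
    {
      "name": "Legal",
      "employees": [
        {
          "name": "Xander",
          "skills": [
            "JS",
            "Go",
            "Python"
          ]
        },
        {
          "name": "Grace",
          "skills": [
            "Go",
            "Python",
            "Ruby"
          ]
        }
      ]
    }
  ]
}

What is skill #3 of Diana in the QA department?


Path: departments[1].employees[2].skills[2]
Value: Rust

ANSWER: Rust


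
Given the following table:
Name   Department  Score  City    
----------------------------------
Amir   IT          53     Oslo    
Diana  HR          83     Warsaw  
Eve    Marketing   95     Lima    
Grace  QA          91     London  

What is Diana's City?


Row 2: Diana
City = Warsaw

ANSWER: Warsaw


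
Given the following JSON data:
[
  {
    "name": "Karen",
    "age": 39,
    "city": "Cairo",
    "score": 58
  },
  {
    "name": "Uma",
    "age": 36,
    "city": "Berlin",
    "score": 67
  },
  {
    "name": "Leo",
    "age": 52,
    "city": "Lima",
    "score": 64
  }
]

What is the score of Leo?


Looking up record where name = Leo
Record index: 2
Field 'score' = 64

ANSWER: 64


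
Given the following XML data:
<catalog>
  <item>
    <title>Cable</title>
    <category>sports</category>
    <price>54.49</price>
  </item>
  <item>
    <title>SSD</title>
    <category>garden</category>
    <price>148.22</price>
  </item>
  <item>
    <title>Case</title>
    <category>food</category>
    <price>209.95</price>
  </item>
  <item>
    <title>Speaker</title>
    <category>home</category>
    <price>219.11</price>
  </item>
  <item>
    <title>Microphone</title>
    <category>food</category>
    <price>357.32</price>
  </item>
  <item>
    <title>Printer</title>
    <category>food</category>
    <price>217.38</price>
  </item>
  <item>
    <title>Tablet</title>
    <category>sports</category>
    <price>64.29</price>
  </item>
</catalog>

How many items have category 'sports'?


Scanning <item> elements for <category>sports</category>:
  Item 1: Cable -> MATCH
  Item 7: Tablet -> MATCH
Count: 2

ANSWER: 2


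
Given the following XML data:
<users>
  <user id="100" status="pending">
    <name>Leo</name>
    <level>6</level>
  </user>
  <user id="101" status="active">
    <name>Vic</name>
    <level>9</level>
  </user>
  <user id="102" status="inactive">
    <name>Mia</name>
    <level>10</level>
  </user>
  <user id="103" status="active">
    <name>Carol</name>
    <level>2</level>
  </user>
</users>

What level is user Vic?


Finding user: Vic
<level>9</level>

ANSWER: 9


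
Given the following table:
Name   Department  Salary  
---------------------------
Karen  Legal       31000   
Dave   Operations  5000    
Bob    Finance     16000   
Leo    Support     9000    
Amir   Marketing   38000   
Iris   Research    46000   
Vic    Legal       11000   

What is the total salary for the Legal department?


Legal department members:
  Karen: 31000
  Vic: 11000
Total = 31000 + 11000 = 42000

ANSWER: 42000


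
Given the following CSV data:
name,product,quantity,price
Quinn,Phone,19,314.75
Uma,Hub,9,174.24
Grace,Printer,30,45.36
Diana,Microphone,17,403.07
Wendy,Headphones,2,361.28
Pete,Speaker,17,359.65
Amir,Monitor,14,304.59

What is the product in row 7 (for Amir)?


Row 7: Amir
Column 'product' = Monitor

ANSWER: Monitor


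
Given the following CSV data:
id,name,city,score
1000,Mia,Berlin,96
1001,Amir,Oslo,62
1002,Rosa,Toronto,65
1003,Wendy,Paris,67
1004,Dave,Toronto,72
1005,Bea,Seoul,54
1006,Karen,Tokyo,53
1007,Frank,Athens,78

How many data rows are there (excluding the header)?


Counting rows (excluding header):
Header: id,name,city,score
Data rows: 8

ANSWER: 8


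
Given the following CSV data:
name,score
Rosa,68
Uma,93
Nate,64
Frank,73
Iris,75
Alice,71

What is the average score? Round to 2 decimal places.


Scores: 68, 93, 64, 73, 75, 71
Sum = 444
Count = 6
Average = 444 / 6 = 74.00

ANSWER: 74.00


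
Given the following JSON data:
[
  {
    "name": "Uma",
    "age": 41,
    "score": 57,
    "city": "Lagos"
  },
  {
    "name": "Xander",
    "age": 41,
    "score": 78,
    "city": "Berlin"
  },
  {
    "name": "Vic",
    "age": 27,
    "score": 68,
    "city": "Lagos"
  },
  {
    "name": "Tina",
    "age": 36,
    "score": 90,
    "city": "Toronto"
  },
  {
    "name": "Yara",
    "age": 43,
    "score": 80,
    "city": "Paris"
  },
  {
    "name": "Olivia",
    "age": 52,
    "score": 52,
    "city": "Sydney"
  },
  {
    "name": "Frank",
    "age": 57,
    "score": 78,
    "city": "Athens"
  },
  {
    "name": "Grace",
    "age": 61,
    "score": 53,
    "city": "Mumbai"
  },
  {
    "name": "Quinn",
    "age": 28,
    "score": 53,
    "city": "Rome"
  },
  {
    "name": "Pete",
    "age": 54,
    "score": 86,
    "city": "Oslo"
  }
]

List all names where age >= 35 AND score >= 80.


Checking both conditions:
  Uma (age=41, score=57) -> no
  Xander (age=41, score=78) -> no
  Vic (age=27, score=68) -> no
  Tina (age=36, score=90) -> YES
  Yara (age=43, score=80) -> YES
  Olivia (age=52, score=52) -> no
  Frank (age=57, score=78) -> no
  Grace (age=61, score=53) -> no
  Quinn (age=28, score=53) -> no
  Pete (age=54, score=86) -> YES


ANSWER: Tina, Yara, Pete


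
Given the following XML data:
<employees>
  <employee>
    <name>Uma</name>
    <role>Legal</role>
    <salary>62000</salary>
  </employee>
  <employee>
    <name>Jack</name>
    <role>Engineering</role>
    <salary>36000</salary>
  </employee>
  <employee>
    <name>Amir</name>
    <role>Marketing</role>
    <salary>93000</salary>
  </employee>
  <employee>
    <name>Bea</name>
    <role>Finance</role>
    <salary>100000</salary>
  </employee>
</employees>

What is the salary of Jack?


Searching for <employee> with <name>Jack</name>
Found at position 2
<salary>36000</salary>

ANSWER: 36000


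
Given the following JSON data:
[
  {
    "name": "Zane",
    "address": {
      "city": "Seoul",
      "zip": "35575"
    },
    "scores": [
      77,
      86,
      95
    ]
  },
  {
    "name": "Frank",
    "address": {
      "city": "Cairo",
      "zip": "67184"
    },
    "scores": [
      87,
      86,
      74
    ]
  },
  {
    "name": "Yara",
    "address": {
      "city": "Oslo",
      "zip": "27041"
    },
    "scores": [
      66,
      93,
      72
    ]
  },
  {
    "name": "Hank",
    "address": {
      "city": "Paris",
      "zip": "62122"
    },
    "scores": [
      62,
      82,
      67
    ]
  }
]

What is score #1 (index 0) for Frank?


Path: records[1].scores[0]
Value: 87

ANSWER: 87


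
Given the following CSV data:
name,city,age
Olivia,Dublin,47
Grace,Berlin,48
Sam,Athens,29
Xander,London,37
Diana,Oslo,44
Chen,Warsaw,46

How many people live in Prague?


Scanning city column for 'Prague':
Total matches: 0

ANSWER: 0


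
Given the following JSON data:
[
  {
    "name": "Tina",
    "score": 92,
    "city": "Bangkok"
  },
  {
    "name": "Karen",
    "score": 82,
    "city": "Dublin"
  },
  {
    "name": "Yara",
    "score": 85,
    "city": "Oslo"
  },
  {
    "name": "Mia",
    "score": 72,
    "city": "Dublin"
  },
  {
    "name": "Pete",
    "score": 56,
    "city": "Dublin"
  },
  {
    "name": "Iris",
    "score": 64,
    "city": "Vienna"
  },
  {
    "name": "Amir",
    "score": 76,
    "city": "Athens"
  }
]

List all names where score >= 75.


Filtering records where score >= 75:
  Tina (score=92) -> YES
  Karen (score=82) -> YES
  Yara (score=85) -> YES
  Mia (score=72) -> no
  Pete (score=56) -> no
  Iris (score=64) -> no
  Amir (score=76) -> YES


ANSWER: Tina, Karen, Yara, Amir


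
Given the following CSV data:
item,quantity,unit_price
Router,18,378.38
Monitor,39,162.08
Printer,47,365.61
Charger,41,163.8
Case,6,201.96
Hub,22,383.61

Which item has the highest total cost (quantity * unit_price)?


Computing row totals:
  Router: 6810.84
  Monitor: 6321.12
  Printer: 17183.67
  Charger: 6715.8
  Case: 1211.76
  Hub: 8439.42
Maximum: Printer (17183.67)

ANSWER: Printer


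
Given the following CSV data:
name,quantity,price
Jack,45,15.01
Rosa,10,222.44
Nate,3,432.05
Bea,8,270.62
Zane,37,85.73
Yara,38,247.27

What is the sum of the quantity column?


Values in 'quantity' column:
  Row 1: 45
  Row 2: 10
  Row 3: 3
  Row 4: 8
  Row 5: 37
  Row 6: 38
Sum = 45 + 10 + 3 + 8 + 37 + 38 = 141

ANSWER: 141


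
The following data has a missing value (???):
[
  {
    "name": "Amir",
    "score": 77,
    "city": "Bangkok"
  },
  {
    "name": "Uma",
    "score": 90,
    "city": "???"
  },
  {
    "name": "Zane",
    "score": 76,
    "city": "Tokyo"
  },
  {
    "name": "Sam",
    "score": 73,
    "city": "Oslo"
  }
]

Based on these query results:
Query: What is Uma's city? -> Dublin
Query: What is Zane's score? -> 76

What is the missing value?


The missing value is Uma's city
From query: Uma's city = Dublin

ANSWER: Dublin


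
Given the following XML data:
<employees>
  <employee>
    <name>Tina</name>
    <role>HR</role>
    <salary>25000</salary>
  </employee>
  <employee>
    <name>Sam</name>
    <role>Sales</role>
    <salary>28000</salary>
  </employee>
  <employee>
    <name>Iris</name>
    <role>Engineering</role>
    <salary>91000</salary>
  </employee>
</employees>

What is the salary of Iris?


Searching for <employee> with <name>Iris</name>
Found at position 3
<salary>91000</salary>

ANSWER: 91000


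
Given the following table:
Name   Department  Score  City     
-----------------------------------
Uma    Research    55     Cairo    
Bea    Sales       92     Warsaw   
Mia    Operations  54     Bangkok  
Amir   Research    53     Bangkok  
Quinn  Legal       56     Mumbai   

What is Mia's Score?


Row 3: Mia
Score = 54

ANSWER: 54


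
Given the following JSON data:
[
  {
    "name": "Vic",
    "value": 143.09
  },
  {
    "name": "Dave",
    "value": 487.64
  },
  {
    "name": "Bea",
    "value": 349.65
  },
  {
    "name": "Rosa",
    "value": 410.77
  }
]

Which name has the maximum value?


Comparing values:
  Vic: 143.09
  Dave: 487.64
  Bea: 349.65
  Rosa: 410.77
Maximum: Dave (487.64)

ANSWER: Dave


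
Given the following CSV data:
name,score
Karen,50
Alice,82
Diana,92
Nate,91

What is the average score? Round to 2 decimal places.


Scores: 50, 82, 92, 91
Sum = 315
Count = 4
Average = 315 / 4 = 78.75

ANSWER: 78.75


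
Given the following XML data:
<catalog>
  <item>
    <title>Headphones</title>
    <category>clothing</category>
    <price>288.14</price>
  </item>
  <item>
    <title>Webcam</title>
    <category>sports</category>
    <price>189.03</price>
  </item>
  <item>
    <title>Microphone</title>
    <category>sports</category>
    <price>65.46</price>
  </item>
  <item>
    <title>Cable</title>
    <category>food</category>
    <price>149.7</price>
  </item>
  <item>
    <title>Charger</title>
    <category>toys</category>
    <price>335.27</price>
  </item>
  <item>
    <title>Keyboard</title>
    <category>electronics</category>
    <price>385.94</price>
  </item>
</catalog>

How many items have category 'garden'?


Scanning <item> elements for <category>garden</category>:
Count: 0

ANSWER: 0


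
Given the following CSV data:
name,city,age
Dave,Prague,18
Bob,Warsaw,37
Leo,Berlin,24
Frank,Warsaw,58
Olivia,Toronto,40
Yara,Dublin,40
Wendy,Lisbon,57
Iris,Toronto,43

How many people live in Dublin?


Scanning city column for 'Dublin':
  Row 6: Yara -> MATCH
Total matches: 1

ANSWER: 1


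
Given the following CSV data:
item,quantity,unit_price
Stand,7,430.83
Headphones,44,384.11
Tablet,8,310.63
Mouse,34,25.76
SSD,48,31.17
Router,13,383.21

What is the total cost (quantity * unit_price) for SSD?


Row: SSD
quantity = 48
unit_price = 31.17
total = 48 * 31.17 = 1496.16

ANSWER: 1496.16


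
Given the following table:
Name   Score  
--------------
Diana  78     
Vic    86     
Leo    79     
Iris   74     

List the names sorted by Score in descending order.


Sorting by Score (descending):
  Vic: 86
  Leo: 79
  Diana: 78
  Iris: 74


ANSWER: Vic, Leo, Diana, Iris


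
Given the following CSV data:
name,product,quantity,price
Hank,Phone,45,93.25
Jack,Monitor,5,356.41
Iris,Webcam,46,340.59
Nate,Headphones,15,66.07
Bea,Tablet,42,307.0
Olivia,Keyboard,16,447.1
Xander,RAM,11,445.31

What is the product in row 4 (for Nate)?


Row 4: Nate
Column 'product' = Headphones

ANSWER: Headphones


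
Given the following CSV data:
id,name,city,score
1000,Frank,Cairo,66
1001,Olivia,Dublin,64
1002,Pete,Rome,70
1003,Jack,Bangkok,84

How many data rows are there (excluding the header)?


Counting rows (excluding header):
Header: id,name,city,score
Data rows: 4

ANSWER: 4


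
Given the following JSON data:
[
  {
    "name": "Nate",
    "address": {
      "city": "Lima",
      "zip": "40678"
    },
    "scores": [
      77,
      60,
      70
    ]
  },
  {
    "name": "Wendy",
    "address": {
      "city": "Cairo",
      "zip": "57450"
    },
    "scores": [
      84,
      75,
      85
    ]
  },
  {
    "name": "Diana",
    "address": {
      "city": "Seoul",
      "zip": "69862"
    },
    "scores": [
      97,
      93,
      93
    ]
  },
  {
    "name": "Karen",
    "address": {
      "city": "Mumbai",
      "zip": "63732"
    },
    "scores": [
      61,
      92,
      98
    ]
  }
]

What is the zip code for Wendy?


Path: records[1].address.zip
Value: 57450

ANSWER: 57450


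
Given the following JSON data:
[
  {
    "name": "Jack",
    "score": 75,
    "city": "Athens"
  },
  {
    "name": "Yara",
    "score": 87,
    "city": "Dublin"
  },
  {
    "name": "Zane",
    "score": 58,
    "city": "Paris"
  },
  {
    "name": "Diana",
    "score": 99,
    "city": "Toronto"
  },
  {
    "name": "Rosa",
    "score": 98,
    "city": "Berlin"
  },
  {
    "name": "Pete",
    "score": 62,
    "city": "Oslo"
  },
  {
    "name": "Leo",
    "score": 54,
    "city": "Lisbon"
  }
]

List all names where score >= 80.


Filtering records where score >= 80:
  Jack (score=75) -> no
  Yara (score=87) -> YES
  Zane (score=58) -> no
  Diana (score=99) -> YES
  Rosa (score=98) -> YES
  Pete (score=62) -> no
  Leo (score=54) -> no


ANSWER: Yara, Diana, Rosa


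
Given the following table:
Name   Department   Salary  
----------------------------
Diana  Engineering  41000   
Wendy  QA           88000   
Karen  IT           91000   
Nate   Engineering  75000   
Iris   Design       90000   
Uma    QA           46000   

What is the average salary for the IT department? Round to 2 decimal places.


IT department members:
  Karen: 91000
Sum = 91000
Count = 1
Average = 91000 / 1 = 91000.00

ANSWER: 91000.00


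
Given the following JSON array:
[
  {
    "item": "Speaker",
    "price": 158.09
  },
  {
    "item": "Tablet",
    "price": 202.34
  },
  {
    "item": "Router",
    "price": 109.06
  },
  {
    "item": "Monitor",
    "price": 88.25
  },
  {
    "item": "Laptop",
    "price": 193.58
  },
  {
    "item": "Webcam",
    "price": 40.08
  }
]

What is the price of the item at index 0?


Array index 0 -> Speaker
price = 158.09

ANSWER: 158.09


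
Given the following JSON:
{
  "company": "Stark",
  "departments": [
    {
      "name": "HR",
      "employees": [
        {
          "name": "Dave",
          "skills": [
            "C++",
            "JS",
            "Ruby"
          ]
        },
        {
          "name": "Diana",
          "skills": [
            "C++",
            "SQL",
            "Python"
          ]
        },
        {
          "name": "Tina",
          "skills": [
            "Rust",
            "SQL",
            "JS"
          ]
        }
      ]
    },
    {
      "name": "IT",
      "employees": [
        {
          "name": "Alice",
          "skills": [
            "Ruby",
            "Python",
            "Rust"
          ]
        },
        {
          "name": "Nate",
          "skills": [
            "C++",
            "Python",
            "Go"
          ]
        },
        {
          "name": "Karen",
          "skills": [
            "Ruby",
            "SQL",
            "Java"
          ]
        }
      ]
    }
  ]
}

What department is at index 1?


Path: departments[1].name
Value: IT

ANSWER: IT


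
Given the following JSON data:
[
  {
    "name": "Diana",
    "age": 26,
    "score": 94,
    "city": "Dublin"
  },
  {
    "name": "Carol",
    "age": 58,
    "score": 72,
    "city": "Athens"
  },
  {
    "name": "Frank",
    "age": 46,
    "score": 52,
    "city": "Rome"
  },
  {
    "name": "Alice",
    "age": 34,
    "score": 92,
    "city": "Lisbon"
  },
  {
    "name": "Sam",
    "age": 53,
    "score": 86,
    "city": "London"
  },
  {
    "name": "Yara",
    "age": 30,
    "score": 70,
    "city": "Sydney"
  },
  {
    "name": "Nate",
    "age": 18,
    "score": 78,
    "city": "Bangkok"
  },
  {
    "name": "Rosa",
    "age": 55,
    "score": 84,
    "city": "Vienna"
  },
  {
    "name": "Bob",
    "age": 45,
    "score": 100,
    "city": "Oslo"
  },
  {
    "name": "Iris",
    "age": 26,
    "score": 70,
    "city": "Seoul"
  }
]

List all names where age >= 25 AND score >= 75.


Checking both conditions:
  Diana (age=26, score=94) -> YES
  Carol (age=58, score=72) -> no
  Frank (age=46, score=52) -> no
  Alice (age=34, score=92) -> YES
  Sam (age=53, score=86) -> YES
  Yara (age=30, score=70) -> no
  Nate (age=18, score=78) -> no
  Rosa (age=55, score=84) -> YES
  Bob (age=45, score=100) -> YES
  Iris (age=26, score=70) -> no


ANSWER: Diana, Alice, Sam, Rosa, Bob
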